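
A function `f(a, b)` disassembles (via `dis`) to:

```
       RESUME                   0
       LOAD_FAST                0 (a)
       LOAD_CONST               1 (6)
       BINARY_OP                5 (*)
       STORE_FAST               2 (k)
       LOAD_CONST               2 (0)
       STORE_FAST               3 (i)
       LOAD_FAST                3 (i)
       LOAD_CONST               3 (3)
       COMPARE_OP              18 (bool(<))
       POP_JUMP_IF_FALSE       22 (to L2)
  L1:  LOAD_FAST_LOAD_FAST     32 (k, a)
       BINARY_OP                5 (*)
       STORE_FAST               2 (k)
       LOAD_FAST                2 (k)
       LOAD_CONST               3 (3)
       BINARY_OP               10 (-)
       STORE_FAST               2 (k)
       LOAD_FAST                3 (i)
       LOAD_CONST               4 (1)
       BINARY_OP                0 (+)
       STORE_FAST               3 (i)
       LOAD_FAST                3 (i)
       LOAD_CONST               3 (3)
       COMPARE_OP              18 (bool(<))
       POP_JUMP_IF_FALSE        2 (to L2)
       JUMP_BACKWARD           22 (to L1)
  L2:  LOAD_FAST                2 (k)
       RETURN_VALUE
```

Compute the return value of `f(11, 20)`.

87447

LOAD_FAST a → push 11. Stack: [11]
LOAD_CONST → push 6. Stack: [11, 6]
BINARY_OP * → 11 * 6 = 66. Stack: [66]
STORE_FAST k → k=66. Stack: []
LOAD_CONST → push 0. Stack: [0]
STORE_FAST i → i=0. Stack: []
LOAD_FAST i → push 0. Stack: [0]
LOAD_CONST → push 3. Stack: [0, 3]
COMPARE_OP bool(<) → 0 vs 3 = True. Stack: [True]
POP_JUMP_IF_FALSE → pop True; no jump. Stack: []
LOAD_FAST_LOAD_FAST k,a → push 66,11. Stack: [66, 11]
BINARY_OP * → 66 * 11 = 726. Stack: [726]
STORE_FAST k → k=726. Stack: []
LOAD_FAST k → push 726. Stack: [726]
LOAD_CONST → push 3. Stack: [726, 3]
BINARY_OP - → 726 - 3 = 723. Stack: [723]
STORE_FAST k → k=723. Stack: []
LOAD_FAST i → push 0. Stack: [0]
LOAD_CONST → push 1. Stack: [0, 1]
BINARY_OP + → 0 + 1 = 1. Stack: [1]
STORE_FAST i → i=1. Stack: []
LOAD_FAST i → push 1. Stack: [1]
LOAD_CONST → push 3. Stack: [1, 3]
COMPARE_OP bool(<) → 1 vs 3 = True. Stack: [True]
POP_JUMP_IF_FALSE → pop True; no jump. Stack: []
LOAD_FAST_LOAD_FAST k,a → push 723,11. Stack: [723, 11]
BINARY_OP * → 723 * 11 = 7953. Stack: [7953]
STORE_FAST k → k=7953. Stack: []
LOAD_FAST k → push 7953. Stack: [7953]
LOAD_CONST → push 3. Stack: [7953, 3]
BINARY_OP - → 7953 - 3 = 7950. Stack: [7950]
STORE_FAST k → k=7950. Stack: []
LOAD_FAST i → push 1. Stack: [1]
LOAD_CONST → push 1. Stack: [1, 1]
BINARY_OP + → 1 + 1 = 2. Stack: [2]
STORE_FAST i → i=2. Stack: []
LOAD_FAST i → push 2. Stack: [2]
LOAD_CONST → push 3. Stack: [2, 3]
COMPARE_OP bool(<) → 2 vs 3 = True. Stack: [True]
POP_JUMP_IF_FALSE → pop True; no jump. Stack: []
LOAD_FAST_LOAD_FAST k,a → push 7950,11. Stack: [7950, 11]
BINARY_OP * → 7950 * 11 = 87450. Stack: [87450]
STORE_FAST k → k=87450. Stack: []
LOAD_FAST k → push 87450. Stack: [87450]
LOAD_CONST → push 3. Stack: [87450, 3]
BINARY_OP - → 87450 - 3 = 87447. Stack: [87447]
STORE_FAST k → k=87447. Stack: []
LOAD_FAST i → push 2. Stack: [2]
LOAD_CONST → push 1. Stack: [2, 1]
BINARY_OP + → 2 + 1 = 3. Stack: [3]
STORE_FAST i → i=3. Stack: []
LOAD_FAST i → push 3. Stack: [3]
LOAD_CONST → push 3. Stack: [3, 3]
COMPARE_OP bool(<) → 3 vs 3 = False. Stack: [False]
POP_JUMP_IF_FALSE → pop False; jump. Stack: []
LOAD_FAST k → push 87447. Stack: [87447]
RETURN_VALUE → return 87447.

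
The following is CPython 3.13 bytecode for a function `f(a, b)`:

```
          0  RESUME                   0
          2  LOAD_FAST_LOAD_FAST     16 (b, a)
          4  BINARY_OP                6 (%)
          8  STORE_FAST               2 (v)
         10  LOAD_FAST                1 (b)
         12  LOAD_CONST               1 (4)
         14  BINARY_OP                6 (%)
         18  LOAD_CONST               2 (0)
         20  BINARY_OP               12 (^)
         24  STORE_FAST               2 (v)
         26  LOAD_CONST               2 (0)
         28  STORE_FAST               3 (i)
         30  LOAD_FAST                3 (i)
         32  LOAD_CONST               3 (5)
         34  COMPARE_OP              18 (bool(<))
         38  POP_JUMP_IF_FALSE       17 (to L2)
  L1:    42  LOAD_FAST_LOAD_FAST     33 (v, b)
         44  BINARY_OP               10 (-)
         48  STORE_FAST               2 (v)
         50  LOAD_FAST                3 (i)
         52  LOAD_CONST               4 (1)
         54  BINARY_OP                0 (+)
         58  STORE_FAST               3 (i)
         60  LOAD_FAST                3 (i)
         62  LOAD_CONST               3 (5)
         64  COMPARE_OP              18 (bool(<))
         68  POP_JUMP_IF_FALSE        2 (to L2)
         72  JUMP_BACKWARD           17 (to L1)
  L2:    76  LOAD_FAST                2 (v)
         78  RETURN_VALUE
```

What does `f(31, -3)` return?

16

LOAD_FAST_LOAD_FAST b,a → push -3,31
BINARY_OP % → -3 % 31 = 28
STORE_FAST v → v=28
LOAD_FAST b → push -3
LOAD_CONST → push 4
BINARY_OP % → -3 % 4 = 1
LOAD_CONST → push 0
BINARY_OP ^ → 1 ^ 0 = 1
STORE_FAST v → v=1
LOAD_CONST → push 0
STORE_FAST i → i=0
LOAD_FAST i → push 0
LOAD_CONST → push 5
COMPARE_OP bool(<) → 0 vs 5 = True
POP_JUMP_IF_FALSE → pop True; no jump
LOAD_FAST_LOAD_FAST v,b → push 1,-3
BINARY_OP - → 1 - -3 = 4
STORE_FAST v → v=4
LOAD_FAST i → push 0
LOAD_CONST → push 1
BINARY_OP + → 0 + 1 = 1
STORE_FAST i → i=1
LOAD_FAST i → push 1
LOAD_CONST → push 5
COMPARE_OP bool(<) → 1 vs 5 = True
POP_JUMP_IF_FALSE → pop True; no jump
LOAD_FAST_LOAD_FAST v,b → push 4,-3
BINARY_OP - → 4 - -3 = 7
STORE_FAST v → v=7
LOAD_FAST i → push 1
LOAD_CONST → push 1
BINARY_OP + → 1 + 1 = 2
STORE_FAST i → i=2
LOAD_FAST i → push 2
LOAD_CONST → push 5
COMPARE_OP bool(<) → 2 vs 5 = True
POP_JUMP_IF_FALSE → pop True; no jump
LOAD_FAST_LOAD_FAST v,b → push 7,-3
BINARY_OP - → 7 - -3 = 10
STORE_FAST v → v=10
LOAD_FAST i → push 2
LOAD_CONST → push 1
BINARY_OP + → 2 + 1 = 3
STORE_FAST i → i=3
LOAD_FAST i → push 3
LOAD_CONST → push 5
COMPARE_OP bool(<) → 3 vs 5 = True
POP_JUMP_IF_FALSE → pop True; no jump
LOAD_FAST_LOAD_FAST v,b → push 10,-3
BINARY_OP - → 10 - -3 = 13
STORE_FAST v → v=13
LOAD_FAST i → push 3
LOAD_CONST → push 1
BINARY_OP + → 3 + 1 = 4
STORE_FAST i → i=4
LOAD_FAST i → push 4
LOAD_CONST → push 5
COMPARE_OP bool(<) → 4 vs 5 = True
POP_JUMP_IF_FALSE → pop True; no jump
LOAD_FAST_LOAD_FAST v,b → push 13,-3
BINARY_OP - → 13 - -3 = 16
STORE_FAST v → v=16
LOAD_FAST i → push 4
LOAD_CONST → push 1
BINARY_OP + → 4 + 1 = 5
STORE_FAST i → i=5
LOAD_FAST i → push 5
LOAD_CONST → push 5
COMPARE_OP bool(<) → 5 vs 5 = False
POP_JUMP_IF_FALSE → pop False; jump
LOAD_FAST v → push 16
RETURN_VALUE → return 16.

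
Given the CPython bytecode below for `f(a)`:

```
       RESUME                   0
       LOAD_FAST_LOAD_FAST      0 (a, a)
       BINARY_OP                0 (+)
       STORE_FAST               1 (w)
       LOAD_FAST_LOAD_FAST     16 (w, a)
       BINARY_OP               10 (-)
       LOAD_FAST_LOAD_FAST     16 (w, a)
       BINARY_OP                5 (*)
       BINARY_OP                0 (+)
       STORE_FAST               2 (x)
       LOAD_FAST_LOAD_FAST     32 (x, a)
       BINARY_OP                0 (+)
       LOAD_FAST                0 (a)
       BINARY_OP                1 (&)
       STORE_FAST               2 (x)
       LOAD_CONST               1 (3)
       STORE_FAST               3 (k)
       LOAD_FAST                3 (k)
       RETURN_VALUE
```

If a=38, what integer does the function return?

3

LOAD_FAST_LOAD_FAST a,a → push 38,38. Stack: [38, 38]
BINARY_OP + → 38 + 38 = 76. Stack: [76]
STORE_FAST w → w=76. Stack: []
LOAD_FAST_LOAD_FAST w,a → push 76,38. Stack: [76, 38]
BINARY_OP - → 76 - 38 = 38. Stack: [38]
LOAD_FAST_LOAD_FAST w,a → push 76,38. Stack: [38, 76, 38]
BINARY_OP * → 76 * 38 = 2888. Stack: [38, 2888]
BINARY_OP + → 38 + 2888 = 2926. Stack: [2926]
STORE_FAST x → x=2926. Stack: []
LOAD_FAST_LOAD_FAST x,a → push 2926,38. Stack: [2926, 38]
BINARY_OP + → 2926 + 38 = 2964. Stack: [2964]
LOAD_FAST a → push 38. Stack: [2964, 38]
BINARY_OP & → 2964 & 38 = 4. Stack: [4]
STORE_FAST x → x=4. Stack: []
LOAD_CONST → push 3. Stack: [3]
STORE_FAST k → k=3. Stack: []
LOAD_FAST k → push 3. Stack: [3]
RETURN_VALUE → return 3.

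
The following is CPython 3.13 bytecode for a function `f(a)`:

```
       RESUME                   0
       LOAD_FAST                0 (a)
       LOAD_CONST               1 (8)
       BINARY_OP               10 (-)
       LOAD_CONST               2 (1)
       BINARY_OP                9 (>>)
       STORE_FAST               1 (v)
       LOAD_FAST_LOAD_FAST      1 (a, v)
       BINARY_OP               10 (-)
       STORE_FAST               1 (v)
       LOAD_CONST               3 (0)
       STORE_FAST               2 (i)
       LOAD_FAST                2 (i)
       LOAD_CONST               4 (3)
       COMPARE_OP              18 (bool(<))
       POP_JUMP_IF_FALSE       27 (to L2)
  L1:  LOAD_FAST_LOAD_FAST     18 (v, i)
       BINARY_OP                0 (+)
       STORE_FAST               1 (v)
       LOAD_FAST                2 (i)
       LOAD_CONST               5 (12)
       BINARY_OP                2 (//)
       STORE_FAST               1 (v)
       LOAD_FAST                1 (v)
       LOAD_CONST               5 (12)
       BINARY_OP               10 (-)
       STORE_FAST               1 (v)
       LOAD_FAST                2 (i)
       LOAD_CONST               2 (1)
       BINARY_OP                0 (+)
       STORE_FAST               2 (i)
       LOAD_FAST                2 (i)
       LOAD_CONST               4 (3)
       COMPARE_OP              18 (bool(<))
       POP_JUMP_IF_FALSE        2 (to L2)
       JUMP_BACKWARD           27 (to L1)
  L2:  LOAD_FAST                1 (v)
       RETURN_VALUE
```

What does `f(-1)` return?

-12

LOAD_FAST a → push -1
LOAD_CONST → push 8
BINARY_OP - → -1 - 8 = -9
LOAD_CONST → push 1
BINARY_OP >> → -9 >> 1 = -5
STORE_FAST v → v=-5
LOAD_FAST_LOAD_FAST a,v → push -1,-5
BINARY_OP - → -1 - -5 = 4
STORE_FAST v → v=4
LOAD_CONST → push 0
STORE_FAST i → i=0
LOAD_FAST i → push 0
LOAD_CONST → push 3
COMPARE_OP bool(<) → 0 vs 3 = True
POP_JUMP_IF_FALSE → pop True; no jump
LOAD_FAST_LOAD_FAST v,i → push 4,0
BINARY_OP + → 4 + 0 = 4
STORE_FAST v → v=4
LOAD_FAST i → push 0
LOAD_CONST → push 12
BINARY_OP // → 0 // 12 = 0
STORE_FAST v → v=0
LOAD_FAST v → push 0
LOAD_CONST → push 12
BINARY_OP - → 0 - 12 = -12
STORE_FAST v → v=-12
LOAD_FAST i → push 0
LOAD_CONST → push 1
BINARY_OP + → 0 + 1 = 1
STORE_FAST i → i=1
LOAD_FAST i → push 1
LOAD_CONST → push 3
COMPARE_OP bool(<) → 1 vs 3 = True
POP_JUMP_IF_FALSE → pop True; no jump
LOAD_FAST_LOAD_FAST v,i → push -12,1
BINARY_OP + → -12 + 1 = -11
STORE_FAST v → v=-11
LOAD_FAST i → push 1
LOAD_CONST → push 12
BINARY_OP // → 1 // 12 = 0
STORE_FAST v → v=0
LOAD_FAST v → push 0
LOAD_CONST → push 12
BINARY_OP - → 0 - 12 = -12
STORE_FAST v → v=-12
LOAD_FAST i → push 1
LOAD_CONST → push 1
BINARY_OP + → 1 + 1 = 2
STORE_FAST i → i=2
LOAD_FAST i → push 2
LOAD_CONST → push 3
COMPARE_OP bool(<) → 2 vs 3 = True
POP_JUMP_IF_FALSE → pop True; no jump
LOAD_FAST_LOAD_FAST v,i → push -12,2
BINARY_OP + → -12 + 2 = -10
STORE_FAST v → v=-10
LOAD_FAST i → push 2
LOAD_CONST → push 12
BINARY_OP // → 2 // 12 = 0
STORE_FAST v → v=0
LOAD_FAST v → push 0
LOAD_CONST → push 12
BINARY_OP - → 0 - 12 = -12
STORE_FAST v → v=-12
LOAD_FAST i → push 2
LOAD_CONST → push 1
BINARY_OP + → 2 + 1 = 3
STORE_FAST i → i=3
LOAD_FAST i → push 3
LOAD_CONST → push 3
COMPARE_OP bool(<) → 3 vs 3 = False
POP_JUMP_IF_FALSE → pop False; jump
LOAD_FAST v → push -12
RETURN_VALUE → return -12.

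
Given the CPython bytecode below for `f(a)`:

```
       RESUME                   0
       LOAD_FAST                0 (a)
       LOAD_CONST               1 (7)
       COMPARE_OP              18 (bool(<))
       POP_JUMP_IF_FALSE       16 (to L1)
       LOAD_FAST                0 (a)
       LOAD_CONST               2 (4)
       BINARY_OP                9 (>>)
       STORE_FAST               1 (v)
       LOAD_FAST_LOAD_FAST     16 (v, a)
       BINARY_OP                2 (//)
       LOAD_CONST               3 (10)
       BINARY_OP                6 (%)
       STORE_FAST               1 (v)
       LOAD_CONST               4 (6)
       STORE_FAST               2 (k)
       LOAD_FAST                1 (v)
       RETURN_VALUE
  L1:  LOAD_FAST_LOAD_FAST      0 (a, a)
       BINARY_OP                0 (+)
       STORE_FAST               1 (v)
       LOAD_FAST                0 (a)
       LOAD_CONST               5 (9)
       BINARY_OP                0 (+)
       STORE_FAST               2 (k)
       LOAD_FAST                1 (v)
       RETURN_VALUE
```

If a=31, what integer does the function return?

LOAD_FAST a → push 31. Stack: [31]
LOAD_CONST → push 7. Stack: [31, 7]
COMPARE_OP bool(<) → 31 vs 7 = False. Stack: [False]
POP_JUMP_IF_FALSE → pop False; jump. Stack: []
LOAD_FAST_LOAD_FAST a,a → push 31,31. Stack: [31, 31]
BINARY_OP + → 31 + 31 = 62. Stack: [62]
STORE_FAST v → v=62. Stack: []
LOAD_FAST a → push 31. Stack: [31]
LOAD_CONST → push 9. Stack: [31, 9]
BINARY_OP + → 31 + 9 = 40. Stack: [40]
STORE_FAST k → k=40. Stack: []
LOAD_FAST v → push 62. Stack: [62]
RETURN_VALUE → return 62.

62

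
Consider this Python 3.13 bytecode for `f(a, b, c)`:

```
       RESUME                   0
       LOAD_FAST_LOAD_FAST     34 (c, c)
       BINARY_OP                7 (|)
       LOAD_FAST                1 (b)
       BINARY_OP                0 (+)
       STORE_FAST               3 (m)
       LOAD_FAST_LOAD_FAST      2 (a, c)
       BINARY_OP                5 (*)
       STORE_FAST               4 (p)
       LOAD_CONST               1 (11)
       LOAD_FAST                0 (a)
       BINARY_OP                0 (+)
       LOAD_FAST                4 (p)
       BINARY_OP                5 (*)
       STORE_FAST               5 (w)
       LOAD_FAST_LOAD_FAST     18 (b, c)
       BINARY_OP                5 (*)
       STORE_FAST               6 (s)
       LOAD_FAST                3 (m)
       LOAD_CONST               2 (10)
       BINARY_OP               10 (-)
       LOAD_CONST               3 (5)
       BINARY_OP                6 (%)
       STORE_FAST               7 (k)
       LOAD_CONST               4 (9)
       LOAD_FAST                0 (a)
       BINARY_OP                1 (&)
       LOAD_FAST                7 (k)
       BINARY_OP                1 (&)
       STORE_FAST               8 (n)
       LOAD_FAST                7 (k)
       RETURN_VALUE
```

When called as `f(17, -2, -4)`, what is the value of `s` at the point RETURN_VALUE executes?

8

LOAD_FAST_LOAD_FAST c,c → push -4,-4. Stack: [-4, -4]
BINARY_OP | → -4 | -4 = -4. Stack: [-4]
LOAD_FAST b → push -2. Stack: [-4, -2]
BINARY_OP + → -4 + -2 = -6. Stack: [-6]
STORE_FAST m → m=-6. Stack: []
LOAD_FAST_LOAD_FAST a,c → push 17,-4. Stack: [17, -4]
BINARY_OP * → 17 * -4 = -68. Stack: [-68]
STORE_FAST p → p=-68. Stack: []
LOAD_CONST → push 11. Stack: [11]
LOAD_FAST a → push 17. Stack: [11, 17]
BINARY_OP + → 11 + 17 = 28. Stack: [28]
LOAD_FAST p → push -68. Stack: [28, -68]
BINARY_OP * → 28 * -68 = -1904. Stack: [-1904]
STORE_FAST w → w=-1904. Stack: []
LOAD_FAST_LOAD_FAST b,c → push -2,-4. Stack: [-2, -4]
BINARY_OP * → -2 * -4 = 8. Stack: [8]
STORE_FAST s → s=8. Stack: []
LOAD_FAST m → push -6. Stack: [-6]
LOAD_CONST → push 10. Stack: [-6, 10]
BINARY_OP - → -6 - 10 = -16. Stack: [-16]
LOAD_CONST → push 5. Stack: [-16, 5]
BINARY_OP % → -16 % 5 = 4. Stack: [4]
STORE_FAST k → k=4. Stack: []
LOAD_CONST → push 9. Stack: [9]
LOAD_FAST a → push 17. Stack: [9, 17]
BINARY_OP & → 9 & 17 = 1. Stack: [1]
LOAD_FAST k → push 4. Stack: [1, 4]
BINARY_OP & → 1 & 4 = 0. Stack: [0]
STORE_FAST n → n=0. Stack: []
LOAD_FAST k → push 4. Stack: [4]
RETURN_VALUE → return 4.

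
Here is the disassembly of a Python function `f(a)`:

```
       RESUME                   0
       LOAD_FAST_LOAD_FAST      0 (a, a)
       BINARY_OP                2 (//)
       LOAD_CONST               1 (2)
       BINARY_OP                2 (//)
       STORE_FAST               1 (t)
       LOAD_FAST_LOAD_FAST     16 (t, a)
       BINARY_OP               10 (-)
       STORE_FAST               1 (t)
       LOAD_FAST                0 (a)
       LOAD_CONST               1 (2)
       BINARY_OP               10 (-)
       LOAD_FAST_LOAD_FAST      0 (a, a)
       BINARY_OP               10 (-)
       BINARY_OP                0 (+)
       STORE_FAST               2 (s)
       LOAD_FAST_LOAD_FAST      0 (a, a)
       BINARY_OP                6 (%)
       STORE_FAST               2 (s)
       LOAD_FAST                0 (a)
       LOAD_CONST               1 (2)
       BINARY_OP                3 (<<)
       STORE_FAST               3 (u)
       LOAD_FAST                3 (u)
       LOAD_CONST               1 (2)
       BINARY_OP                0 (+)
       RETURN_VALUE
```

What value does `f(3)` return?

14

LOAD_FAST_LOAD_FAST a,a → push 3,3. Stack: [3, 3]
BINARY_OP // → 3 // 3 = 1. Stack: [1]
LOAD_CONST → push 2. Stack: [1, 2]
BINARY_OP // → 1 // 2 = 0. Stack: [0]
STORE_FAST t → t=0. Stack: []
LOAD_FAST_LOAD_FAST t,a → push 0,3. Stack: [0, 3]
BINARY_OP - → 0 - 3 = -3. Stack: [-3]
STORE_FAST t → t=-3. Stack: []
LOAD_FAST a → push 3. Stack: [3]
LOAD_CONST → push 2. Stack: [3, 2]
BINARY_OP - → 3 - 2 = 1. Stack: [1]
LOAD_FAST_LOAD_FAST a,a → push 3,3. Stack: [1, 3, 3]
BINARY_OP - → 3 - 3 = 0. Stack: [1, 0]
BINARY_OP + → 1 + 0 = 1. Stack: [1]
STORE_FAST s → s=1. Stack: []
LOAD_FAST_LOAD_FAST a,a → push 3,3. Stack: [3, 3]
BINARY_OP % → 3 % 3 = 0. Stack: [0]
STORE_FAST s → s=0. Stack: []
LOAD_FAST a → push 3. Stack: [3]
LOAD_CONST → push 2. Stack: [3, 2]
BINARY_OP << → 3 << 2 = 12. Stack: [12]
STORE_FAST u → u=12. Stack: []
LOAD_FAST u → push 12. Stack: [12]
LOAD_CONST → push 2. Stack: [12, 2]
BINARY_OP + → 12 + 2 = 14. Stack: [14]
RETURN_VALUE → return 14.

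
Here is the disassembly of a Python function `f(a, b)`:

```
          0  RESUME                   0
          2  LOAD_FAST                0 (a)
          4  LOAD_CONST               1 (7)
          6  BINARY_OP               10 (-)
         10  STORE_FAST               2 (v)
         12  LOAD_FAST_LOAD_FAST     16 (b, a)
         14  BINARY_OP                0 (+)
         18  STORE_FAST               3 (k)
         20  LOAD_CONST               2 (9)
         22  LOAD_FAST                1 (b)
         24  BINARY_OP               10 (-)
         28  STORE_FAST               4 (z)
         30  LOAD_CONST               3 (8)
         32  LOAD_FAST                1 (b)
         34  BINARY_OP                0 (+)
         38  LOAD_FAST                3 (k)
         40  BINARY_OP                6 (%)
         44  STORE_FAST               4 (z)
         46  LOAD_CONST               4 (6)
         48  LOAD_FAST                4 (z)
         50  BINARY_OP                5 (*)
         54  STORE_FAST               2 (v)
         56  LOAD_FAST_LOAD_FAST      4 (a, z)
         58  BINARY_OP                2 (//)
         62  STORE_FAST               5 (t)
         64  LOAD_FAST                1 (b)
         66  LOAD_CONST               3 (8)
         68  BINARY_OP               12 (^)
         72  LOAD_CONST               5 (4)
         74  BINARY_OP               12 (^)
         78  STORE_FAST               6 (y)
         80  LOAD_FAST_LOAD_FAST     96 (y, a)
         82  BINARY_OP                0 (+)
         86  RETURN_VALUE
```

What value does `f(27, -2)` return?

13

LOAD_FAST a → push 27. Stack: [27]
LOAD_CONST → push 7. Stack: [27, 7]
BINARY_OP - → 27 - 7 = 20. Stack: [20]
STORE_FAST v → v=20. Stack: []
LOAD_FAST_LOAD_FAST b,a → push -2,27. Stack: [-2, 27]
BINARY_OP + → -2 + 27 = 25. Stack: [25]
STORE_FAST k → k=25. Stack: []
LOAD_CONST → push 9. Stack: [9]
LOAD_FAST b → push -2. Stack: [9, -2]
BINARY_OP - → 9 - -2 = 11. Stack: [11]
STORE_FAST z → z=11. Stack: []
LOAD_CONST → push 8. Stack: [8]
LOAD_FAST b → push -2. Stack: [8, -2]
BINARY_OP + → 8 + -2 = 6. Stack: [6]
LOAD_FAST k → push 25. Stack: [6, 25]
BINARY_OP % → 6 % 25 = 6. Stack: [6]
STORE_FAST z → z=6. Stack: []
LOAD_CONST → push 6. Stack: [6]
LOAD_FAST z → push 6. Stack: [6, 6]
BINARY_OP * → 6 * 6 = 36. Stack: [36]
STORE_FAST v → v=36. Stack: []
LOAD_FAST_LOAD_FAST a,z → push 27,6. Stack: [27, 6]
BINARY_OP // → 27 // 6 = 4. Stack: [4]
STORE_FAST t → t=4. Stack: []
LOAD_FAST b → push -2. Stack: [-2]
LOAD_CONST → push 8. Stack: [-2, 8]
BINARY_OP ^ → -2 ^ 8 = -10. Stack: [-10]
LOAD_CONST → push 4. Stack: [-10, 4]
BINARY_OP ^ → -10 ^ 4 = -14. Stack: [-14]
STORE_FAST y → y=-14. Stack: []
LOAD_FAST_LOAD_FAST y,a → push -14,27. Stack: [-14, 27]
BINARY_OP + → -14 + 27 = 13. Stack: [13]
RETURN_VALUE → return 13.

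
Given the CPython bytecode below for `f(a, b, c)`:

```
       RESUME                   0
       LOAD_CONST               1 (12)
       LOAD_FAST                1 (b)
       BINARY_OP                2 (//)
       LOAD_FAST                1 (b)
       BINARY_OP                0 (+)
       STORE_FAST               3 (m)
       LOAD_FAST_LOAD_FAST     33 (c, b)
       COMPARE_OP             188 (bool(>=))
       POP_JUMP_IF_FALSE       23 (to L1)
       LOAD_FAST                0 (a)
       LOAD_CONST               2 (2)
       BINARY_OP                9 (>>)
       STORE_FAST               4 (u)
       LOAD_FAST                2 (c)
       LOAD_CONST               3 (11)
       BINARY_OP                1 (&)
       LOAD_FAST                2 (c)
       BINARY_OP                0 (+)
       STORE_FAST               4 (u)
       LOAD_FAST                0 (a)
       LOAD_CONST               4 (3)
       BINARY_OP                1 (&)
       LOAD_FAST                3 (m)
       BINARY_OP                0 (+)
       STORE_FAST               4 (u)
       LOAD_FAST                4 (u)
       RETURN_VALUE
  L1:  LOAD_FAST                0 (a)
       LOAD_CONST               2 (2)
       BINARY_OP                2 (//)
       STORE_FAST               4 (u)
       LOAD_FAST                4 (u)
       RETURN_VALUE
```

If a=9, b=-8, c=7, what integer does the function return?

-9

LOAD_CONST → push 12. Stack: [12]
LOAD_FAST b → push -8. Stack: [12, -8]
BINARY_OP // → 12 // -8 = -2. Stack: [-2]
LOAD_FAST b → push -8. Stack: [-2, -8]
BINARY_OP + → -2 + -8 = -10. Stack: [-10]
STORE_FAST m → m=-10. Stack: []
LOAD_FAST_LOAD_FAST c,b → push 7,-8. Stack: [7, -8]
COMPARE_OP bool(>=) → 7 vs -8 = True. Stack: [True]
POP_JUMP_IF_FALSE → pop True; no jump. Stack: []
LOAD_FAST a → push 9. Stack: [9]
LOAD_CONST → push 2. Stack: [9, 2]
BINARY_OP >> → 9 >> 2 = 2. Stack: [2]
STORE_FAST u → u=2. Stack: []
LOAD_FAST c → push 7. Stack: [7]
LOAD_CONST → push 11. Stack: [7, 11]
BINARY_OP & → 7 & 11 = 3. Stack: [3]
LOAD_FAST c → push 7. Stack: [3, 7]
BINARY_OP + → 3 + 7 = 10. Stack: [10]
STORE_FAST u → u=10. Stack: []
LOAD_FAST a → push 9. Stack: [9]
LOAD_CONST → push 3. Stack: [9, 3]
BINARY_OP & → 9 & 3 = 1. Stack: [1]
LOAD_FAST m → push -10. Stack: [1, -10]
BINARY_OP + → 1 + -10 = -9. Stack: [-9]
STORE_FAST u → u=-9. Stack: []
LOAD_FAST u → push -9. Stack: [-9]
RETURN_VALUE → return -9.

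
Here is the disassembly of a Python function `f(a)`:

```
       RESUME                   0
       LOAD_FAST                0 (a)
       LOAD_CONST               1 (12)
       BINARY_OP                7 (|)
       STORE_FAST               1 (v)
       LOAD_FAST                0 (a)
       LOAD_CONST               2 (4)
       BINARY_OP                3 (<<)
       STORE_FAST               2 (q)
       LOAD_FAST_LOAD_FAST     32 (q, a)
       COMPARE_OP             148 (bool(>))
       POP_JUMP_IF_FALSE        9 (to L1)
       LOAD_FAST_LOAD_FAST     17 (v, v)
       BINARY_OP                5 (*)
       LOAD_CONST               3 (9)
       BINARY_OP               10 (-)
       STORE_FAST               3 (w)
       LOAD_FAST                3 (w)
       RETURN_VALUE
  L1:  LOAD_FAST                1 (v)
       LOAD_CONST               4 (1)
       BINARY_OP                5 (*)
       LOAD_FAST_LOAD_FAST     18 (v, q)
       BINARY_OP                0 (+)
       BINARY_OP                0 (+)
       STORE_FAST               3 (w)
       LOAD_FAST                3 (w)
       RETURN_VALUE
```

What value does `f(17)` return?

LOAD_FAST a → push 17. Stack: [17]
LOAD_CONST → push 12. Stack: [17, 12]
BINARY_OP | → 17 | 12 = 29. Stack: [29]
STORE_FAST v → v=29. Stack: []
LOAD_FAST a → push 17. Stack: [17]
LOAD_CONST → push 4. Stack: [17, 4]
BINARY_OP << → 17 << 4 = 272. Stack: [272]
STORE_FAST q → q=272. Stack: []
LOAD_FAST_LOAD_FAST q,a → push 272,17. Stack: [272, 17]
COMPARE_OP bool(>) → 272 vs 17 = True. Stack: [True]
POP_JUMP_IF_FALSE → pop True; no jump. Stack: []
LOAD_FAST_LOAD_FAST v,v → push 29,29. Stack: [29, 29]
BINARY_OP * → 29 * 29 = 841. Stack: [841]
LOAD_CONST → push 9. Stack: [841, 9]
BINARY_OP - → 841 - 9 = 832. Stack: [832]
STORE_FAST w → w=832. Stack: []
LOAD_FAST w → push 832. Stack: [832]
RETURN_VALUE → return 832.

832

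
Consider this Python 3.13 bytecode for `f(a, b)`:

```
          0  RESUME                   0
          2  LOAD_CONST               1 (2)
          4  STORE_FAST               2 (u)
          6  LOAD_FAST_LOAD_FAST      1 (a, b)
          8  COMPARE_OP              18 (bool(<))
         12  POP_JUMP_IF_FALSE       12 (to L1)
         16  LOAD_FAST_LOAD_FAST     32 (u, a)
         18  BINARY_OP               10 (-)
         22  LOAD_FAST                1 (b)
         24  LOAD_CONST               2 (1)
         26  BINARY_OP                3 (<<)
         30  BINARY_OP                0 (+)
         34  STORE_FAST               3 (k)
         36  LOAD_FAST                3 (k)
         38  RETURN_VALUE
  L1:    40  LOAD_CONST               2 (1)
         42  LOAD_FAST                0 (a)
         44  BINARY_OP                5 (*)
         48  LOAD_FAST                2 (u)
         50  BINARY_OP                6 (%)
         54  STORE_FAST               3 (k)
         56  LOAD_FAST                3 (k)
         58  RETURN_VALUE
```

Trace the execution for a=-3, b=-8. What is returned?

1

LOAD_CONST → push 2. Stack: [2]
STORE_FAST u → u=2. Stack: []
LOAD_FAST_LOAD_FAST a,b → push -3,-8. Stack: [-3, -8]
COMPARE_OP bool(<) → -3 vs -8 = False. Stack: [False]
POP_JUMP_IF_FALSE → pop False; jump. Stack: []
LOAD_CONST → push 1. Stack: [1]
LOAD_FAST a → push -3. Stack: [1, -3]
BINARY_OP * → 1 * -3 = -3. Stack: [-3]
LOAD_FAST u → push 2. Stack: [-3, 2]
BINARY_OP % → -3 % 2 = 1. Stack: [1]
STORE_FAST k → k=1. Stack: []
LOAD_FAST k → push 1. Stack: [1]
RETURN_VALUE → return 1.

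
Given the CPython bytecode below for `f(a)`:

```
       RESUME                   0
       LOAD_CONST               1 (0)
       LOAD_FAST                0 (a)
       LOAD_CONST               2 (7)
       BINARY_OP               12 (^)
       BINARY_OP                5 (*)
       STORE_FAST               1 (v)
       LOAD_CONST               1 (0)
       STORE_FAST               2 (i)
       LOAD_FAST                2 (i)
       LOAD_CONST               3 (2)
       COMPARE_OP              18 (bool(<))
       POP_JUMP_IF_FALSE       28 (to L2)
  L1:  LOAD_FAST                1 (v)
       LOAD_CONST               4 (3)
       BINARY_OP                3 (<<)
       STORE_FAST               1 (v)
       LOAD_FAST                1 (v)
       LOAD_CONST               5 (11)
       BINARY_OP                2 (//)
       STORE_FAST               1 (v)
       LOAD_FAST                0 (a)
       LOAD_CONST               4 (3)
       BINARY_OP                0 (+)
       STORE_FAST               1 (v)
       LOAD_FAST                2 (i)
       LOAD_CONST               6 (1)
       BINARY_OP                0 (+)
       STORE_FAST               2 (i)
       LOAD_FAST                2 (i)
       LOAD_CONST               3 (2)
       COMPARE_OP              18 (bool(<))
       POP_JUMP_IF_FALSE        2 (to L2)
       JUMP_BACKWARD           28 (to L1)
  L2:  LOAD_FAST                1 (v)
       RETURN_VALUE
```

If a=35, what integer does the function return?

LOAD_CONST → push 0. Stack: [0]
LOAD_FAST a → push 35. Stack: [0, 35]
LOAD_CONST → push 7. Stack: [0, 35, 7]
BINARY_OP ^ → 35 ^ 7 = 36. Stack: [0, 36]
BINARY_OP * → 0 * 36 = 0. Stack: [0]
STORE_FAST v → v=0. Stack: []
LOAD_CONST → push 0. Stack: [0]
STORE_FAST i → i=0. Stack: []
LOAD_FAST i → push 0. Stack: [0]
LOAD_CONST → push 2. Stack: [0, 2]
COMPARE_OP bool(<) → 0 vs 2 = True. Stack: [True]
POP_JUMP_IF_FALSE → pop True; no jump. Stack: []
LOAD_FAST v → push 0. Stack: [0]
LOAD_CONST → push 3. Stack: [0, 3]
BINARY_OP << → 0 << 3 = 0. Stack: [0]
STORE_FAST v → v=0. Stack: []
LOAD_FAST v → push 0. Stack: [0]
LOAD_CONST → push 11. Stack: [0, 11]
BINARY_OP // → 0 // 11 = 0. Stack: [0]
STORE_FAST v → v=0. Stack: []
LOAD_FAST a → push 35. Stack: [35]
LOAD_CONST → push 3. Stack: [35, 3]
BINARY_OP + → 35 + 3 = 38. Stack: [38]
STORE_FAST v → v=38. Stack: []
LOAD_FAST i → push 0. Stack: [0]
LOAD_CONST → push 1. Stack: [0, 1]
BINARY_OP + → 0 + 1 = 1. Stack: [1]
STORE_FAST i → i=1. Stack: []
LOAD_FAST i → push 1. Stack: [1]
LOAD_CONST → push 2. Stack: [1, 2]
COMPARE_OP bool(<) → 1 vs 2 = True. Stack: [True]
POP_JUMP_IF_FALSE → pop True; no jump. Stack: []
LOAD_FAST v → push 38. Stack: [38]
LOAD_CONST → push 3. Stack: [38, 3]
BINARY_OP << → 38 << 3 = 304. Stack: [304]
STORE_FAST v → v=304. Stack: []
LOAD_FAST v → push 304. Stack: [304]
LOAD_CONST → push 11. Stack: [304, 11]
BINARY_OP // → 304 // 11 = 27. Stack: [27]
STORE_FAST v → v=27. Stack: []
LOAD_FAST a → push 35. Stack: [35]
LOAD_CONST → push 3. Stack: [35, 3]
BINARY_OP + → 35 + 3 = 38. Stack: [38]
STORE_FAST v → v=38. Stack: []
LOAD_FAST i → push 1. Stack: [1]
LOAD_CONST → push 1. Stack: [1, 1]
BINARY_OP + → 1 + 1 = 2. Stack: [2]
STORE_FAST i → i=2. Stack: []
LOAD_FAST i → push 2. Stack: [2]
LOAD_CONST → push 2. Stack: [2, 2]
COMPARE_OP bool(<) → 2 vs 2 = False. Stack: [False]
POP_JUMP_IF_FALSE → pop False; jump. Stack: []
LOAD_FAST v → push 38. Stack: [38]
RETURN_VALUE → return 38.

38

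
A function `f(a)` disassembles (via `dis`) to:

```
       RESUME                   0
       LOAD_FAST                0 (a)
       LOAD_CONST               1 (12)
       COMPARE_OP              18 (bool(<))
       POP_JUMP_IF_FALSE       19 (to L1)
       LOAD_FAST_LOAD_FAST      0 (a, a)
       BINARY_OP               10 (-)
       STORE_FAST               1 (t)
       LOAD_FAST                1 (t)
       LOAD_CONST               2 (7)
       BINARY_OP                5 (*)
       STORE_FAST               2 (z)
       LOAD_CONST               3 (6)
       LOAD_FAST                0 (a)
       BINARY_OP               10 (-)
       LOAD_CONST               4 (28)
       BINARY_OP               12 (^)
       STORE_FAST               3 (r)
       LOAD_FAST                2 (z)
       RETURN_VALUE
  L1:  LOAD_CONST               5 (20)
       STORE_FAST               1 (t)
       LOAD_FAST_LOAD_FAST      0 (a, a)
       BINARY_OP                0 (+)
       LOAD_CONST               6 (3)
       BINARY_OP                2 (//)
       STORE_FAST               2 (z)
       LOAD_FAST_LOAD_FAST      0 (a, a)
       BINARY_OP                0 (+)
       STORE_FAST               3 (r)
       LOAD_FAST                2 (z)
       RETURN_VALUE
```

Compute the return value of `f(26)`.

17

LOAD_FAST a → push 26. Stack: [26]
LOAD_CONST → push 12. Stack: [26, 12]
COMPARE_OP bool(<) → 26 vs 12 = False. Stack: [False]
POP_JUMP_IF_FALSE → pop False; jump. Stack: []
LOAD_CONST → push 20. Stack: [20]
STORE_FAST t → t=20. Stack: []
LOAD_FAST_LOAD_FAST a,a → push 26,26. Stack: [26, 26]
BINARY_OP + → 26 + 26 = 52. Stack: [52]
LOAD_CONST → push 3. Stack: [52, 3]
BINARY_OP // → 52 // 3 = 17. Stack: [17]
STORE_FAST z → z=17. Stack: []
LOAD_FAST_LOAD_FAST a,a → push 26,26. Stack: [26, 26]
BINARY_OP + → 26 + 26 = 52. Stack: [52]
STORE_FAST r → r=52. Stack: []
LOAD_FAST z → push 17. Stack: [17]
RETURN_VALUE → return 17.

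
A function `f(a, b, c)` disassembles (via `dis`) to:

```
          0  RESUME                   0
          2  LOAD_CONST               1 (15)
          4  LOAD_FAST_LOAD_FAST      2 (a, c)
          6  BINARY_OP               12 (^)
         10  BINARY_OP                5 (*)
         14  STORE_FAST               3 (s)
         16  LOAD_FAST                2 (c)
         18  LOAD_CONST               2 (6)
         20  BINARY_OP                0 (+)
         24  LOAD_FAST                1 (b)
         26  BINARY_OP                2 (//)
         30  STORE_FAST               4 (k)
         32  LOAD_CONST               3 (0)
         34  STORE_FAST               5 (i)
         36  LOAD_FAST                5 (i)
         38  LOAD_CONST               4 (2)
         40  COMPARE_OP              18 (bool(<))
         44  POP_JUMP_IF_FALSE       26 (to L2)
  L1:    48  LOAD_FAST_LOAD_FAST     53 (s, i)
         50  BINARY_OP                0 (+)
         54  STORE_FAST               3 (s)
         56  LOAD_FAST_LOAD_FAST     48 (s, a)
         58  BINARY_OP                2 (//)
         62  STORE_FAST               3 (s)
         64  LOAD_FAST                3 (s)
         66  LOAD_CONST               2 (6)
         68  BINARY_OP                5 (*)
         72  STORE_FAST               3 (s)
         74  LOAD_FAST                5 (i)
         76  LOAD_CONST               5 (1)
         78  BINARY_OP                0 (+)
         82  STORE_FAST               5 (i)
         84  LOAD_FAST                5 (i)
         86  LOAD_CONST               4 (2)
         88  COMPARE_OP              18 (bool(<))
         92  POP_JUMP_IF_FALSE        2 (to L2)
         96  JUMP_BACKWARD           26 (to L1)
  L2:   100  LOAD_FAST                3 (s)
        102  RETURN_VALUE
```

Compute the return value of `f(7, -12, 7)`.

LOAD_CONST → push 15. Stack: [15]
LOAD_FAST_LOAD_FAST a,c → push 7,7. Stack: [15, 7, 7]
BINARY_OP ^ → 7 ^ 7 = 0. Stack: [15, 0]
BINARY_OP * → 15 * 0 = 0. Stack: [0]
STORE_FAST s → s=0. Stack: []
LOAD_FAST c → push 7. Stack: [7]
LOAD_CONST → push 6. Stack: [7, 6]
BINARY_OP + → 7 + 6 = 13. Stack: [13]
LOAD_FAST b → push -12. Stack: [13, -12]
BINARY_OP // → 13 // -12 = -2. Stack: [-2]
STORE_FAST k → k=-2. Stack: []
LOAD_CONST → push 0. Stack: [0]
STORE_FAST i → i=0. Stack: []
LOAD_FAST i → push 0. Stack: [0]
LOAD_CONST → push 2. Stack: [0, 2]
COMPARE_OP bool(<) → 0 vs 2 = True. Stack: [True]
POP_JUMP_IF_FALSE → pop True; no jump. Stack: []
LOAD_FAST_LOAD_FAST s,i → push 0,0. Stack: [0, 0]
BINARY_OP + → 0 + 0 = 0. Stack: [0]
STORE_FAST s → s=0. Stack: []
LOAD_FAST_LOAD_FAST s,a → push 0,7. Stack: [0, 7]
BINARY_OP // → 0 // 7 = 0. Stack: [0]
STORE_FAST s → s=0. Stack: []
LOAD_FAST s → push 0. Stack: [0]
LOAD_CONST → push 6. Stack: [0, 6]
BINARY_OP * → 0 * 6 = 0. Stack: [0]
STORE_FAST s → s=0. Stack: []
LOAD_FAST i → push 0. Stack: [0]
LOAD_CONST → push 1. Stack: [0, 1]
BINARY_OP + → 0 + 1 = 1. Stack: [1]
STORE_FAST i → i=1. Stack: []
LOAD_FAST i → push 1. Stack: [1]
LOAD_CONST → push 2. Stack: [1, 2]
COMPARE_OP bool(<) → 1 vs 2 = True. Stack: [True]
POP_JUMP_IF_FALSE → pop True; no jump. Stack: []
LOAD_FAST_LOAD_FAST s,i → push 0,1. Stack: [0, 1]
BINARY_OP + → 0 + 1 = 1. Stack: [1]
STORE_FAST s → s=1. Stack: []
LOAD_FAST_LOAD_FAST s,a → push 1,7. Stack: [1, 7]
BINARY_OP // → 1 // 7 = 0. Stack: [0]
STORE_FAST s → s=0. Stack: []
LOAD_FAST s → push 0. Stack: [0]
LOAD_CONST → push 6. Stack: [0, 6]
BINARY_OP * → 0 * 6 = 0. Stack: [0]
STORE_FAST s → s=0. Stack: []
LOAD_FAST i → push 1. Stack: [1]
LOAD_CONST → push 1. Stack: [1, 1]
BINARY_OP + → 1 + 1 = 2. Stack: [2]
STORE_FAST i → i=2. Stack: []
LOAD_FAST i → push 2. Stack: [2]
LOAD_CONST → push 2. Stack: [2, 2]
COMPARE_OP bool(<) → 2 vs 2 = False. Stack: [False]
POP_JUMP_IF_FALSE → pop False; jump. Stack: []
LOAD_FAST s → push 0. Stack: [0]
RETURN_VALUE → return 0.

0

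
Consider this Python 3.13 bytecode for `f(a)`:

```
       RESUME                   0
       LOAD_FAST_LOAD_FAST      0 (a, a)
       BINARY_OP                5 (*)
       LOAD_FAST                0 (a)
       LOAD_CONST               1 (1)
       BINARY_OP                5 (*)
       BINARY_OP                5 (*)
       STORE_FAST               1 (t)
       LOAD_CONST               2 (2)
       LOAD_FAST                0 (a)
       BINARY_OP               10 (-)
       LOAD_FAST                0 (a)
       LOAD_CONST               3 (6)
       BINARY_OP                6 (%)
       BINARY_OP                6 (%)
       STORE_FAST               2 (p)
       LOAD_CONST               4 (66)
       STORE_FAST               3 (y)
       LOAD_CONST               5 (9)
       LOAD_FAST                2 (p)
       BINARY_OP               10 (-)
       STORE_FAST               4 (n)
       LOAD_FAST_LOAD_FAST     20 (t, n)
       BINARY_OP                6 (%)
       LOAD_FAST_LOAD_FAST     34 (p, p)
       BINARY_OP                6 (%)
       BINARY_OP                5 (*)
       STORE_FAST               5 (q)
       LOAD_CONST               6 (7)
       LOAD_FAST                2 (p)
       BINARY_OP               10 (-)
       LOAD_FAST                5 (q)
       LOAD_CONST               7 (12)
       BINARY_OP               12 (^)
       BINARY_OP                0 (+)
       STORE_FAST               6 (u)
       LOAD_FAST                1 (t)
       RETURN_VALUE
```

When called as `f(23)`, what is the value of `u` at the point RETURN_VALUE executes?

15

LOAD_FAST_LOAD_FAST a,a → push 23,23. Stack: [23, 23]
BINARY_OP * → 23 * 23 = 529. Stack: [529]
LOAD_FAST a → push 23. Stack: [529, 23]
LOAD_CONST → push 1. Stack: [529, 23, 1]
BINARY_OP * → 23 * 1 = 23. Stack: [529, 23]
BINARY_OP * → 529 * 23 = 12167. Stack: [12167]
STORE_FAST t → t=12167. Stack: []
LOAD_CONST → push 2. Stack: [2]
LOAD_FAST a → push 23. Stack: [2, 23]
BINARY_OP - → 2 - 23 = -21. Stack: [-21]
LOAD_FAST a → push 23. Stack: [-21, 23]
LOAD_CONST → push 6. Stack: [-21, 23, 6]
BINARY_OP % → 23 % 6 = 5. Stack: [-21, 5]
BINARY_OP % → -21 % 5 = 4. Stack: [4]
STORE_FAST p → p=4. Stack: []
LOAD_CONST → push 66. Stack: [66]
STORE_FAST y → y=66. Stack: []
LOAD_CONST → push 9. Stack: [9]
LOAD_FAST p → push 4. Stack: [9, 4]
BINARY_OP - → 9 - 4 = 5. Stack: [5]
STORE_FAST n → n=5. Stack: []
LOAD_FAST_LOAD_FAST t,n → push 12167,5. Stack: [12167, 5]
BINARY_OP % → 12167 % 5 = 2. Stack: [2]
LOAD_FAST_LOAD_FAST p,p → push 4,4. Stack: [2, 4, 4]
BINARY_OP % → 4 % 4 = 0. Stack: [2, 0]
BINARY_OP * → 2 * 0 = 0. Stack: [0]
STORE_FAST q → q=0. Stack: []
LOAD_CONST → push 7. Stack: [7]
LOAD_FAST p → push 4. Stack: [7, 4]
BINARY_OP - → 7 - 4 = 3. Stack: [3]
LOAD_FAST q → push 0. Stack: [3, 0]
LOAD_CONST → push 12. Stack: [3, 0, 12]
BINARY_OP ^ → 0 ^ 12 = 12. Stack: [3, 12]
BINARY_OP + → 3 + 12 = 15. Stack: [15]
STORE_FAST u → u=15. Stack: []
LOAD_FAST t → push 12167. Stack: [12167]
RETURN_VALUE → return 12167.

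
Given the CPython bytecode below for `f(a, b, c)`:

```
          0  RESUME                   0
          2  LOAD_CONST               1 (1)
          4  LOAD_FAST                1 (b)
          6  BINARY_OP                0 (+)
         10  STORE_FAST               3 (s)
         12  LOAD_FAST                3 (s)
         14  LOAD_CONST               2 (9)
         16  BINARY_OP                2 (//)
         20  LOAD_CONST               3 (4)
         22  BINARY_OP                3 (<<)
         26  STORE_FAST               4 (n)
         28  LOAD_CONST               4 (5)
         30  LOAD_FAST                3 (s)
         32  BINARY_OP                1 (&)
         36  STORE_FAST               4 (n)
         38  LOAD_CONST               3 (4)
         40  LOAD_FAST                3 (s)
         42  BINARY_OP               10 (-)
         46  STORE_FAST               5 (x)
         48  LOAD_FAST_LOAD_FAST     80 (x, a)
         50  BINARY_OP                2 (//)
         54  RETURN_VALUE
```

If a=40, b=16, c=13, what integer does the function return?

-1

LOAD_CONST → push 1. Stack: [1]
LOAD_FAST b → push 16. Stack: [1, 16]
BINARY_OP + → 1 + 16 = 17. Stack: [17]
STORE_FAST s → s=17. Stack: []
LOAD_FAST s → push 17. Stack: [17]
LOAD_CONST → push 9. Stack: [17, 9]
BINARY_OP // → 17 // 9 = 1. Stack: [1]
LOAD_CONST → push 4. Stack: [1, 4]
BINARY_OP << → 1 << 4 = 16. Stack: [16]
STORE_FAST n → n=16. Stack: []
LOAD_CONST → push 5. Stack: [5]
LOAD_FAST s → push 17. Stack: [5, 17]
BINARY_OP & → 5 & 17 = 1. Stack: [1]
STORE_FAST n → n=1. Stack: []
LOAD_CONST → push 4. Stack: [4]
LOAD_FAST s → push 17. Stack: [4, 17]
BINARY_OP - → 4 - 17 = -13. Stack: [-13]
STORE_FAST x → x=-13. Stack: []
LOAD_FAST_LOAD_FAST x,a → push -13,40. Stack: [-13, 40]
BINARY_OP // → -13 // 40 = -1. Stack: [-1]
RETURN_VALUE → return -1.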